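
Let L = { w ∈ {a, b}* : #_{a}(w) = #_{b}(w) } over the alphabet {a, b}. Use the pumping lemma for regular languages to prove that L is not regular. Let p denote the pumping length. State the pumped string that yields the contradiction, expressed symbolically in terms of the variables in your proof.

Assume L is regular; let p be its pumping constant.
Choose w = a^p b^p ∈ L with |w| = 2p ≥ p.
Write w = xyz as guaranteed by the lemma, with |xy| ≤ p and |y| ≥ 1.
Because |xy| ≤ p and w begins with p copies of a, we have y = a^k with 1 ≤ k ≤ p.
Pump with i = 2: xy^2z = a^{p+k} b^p has p+k occurrences of a but only p of b. Since k ≥ 1 the counts differ, so xy^2z ∉ L.
This contradicts the pumping lemma, so L is not regular.

a^{p+k} b^p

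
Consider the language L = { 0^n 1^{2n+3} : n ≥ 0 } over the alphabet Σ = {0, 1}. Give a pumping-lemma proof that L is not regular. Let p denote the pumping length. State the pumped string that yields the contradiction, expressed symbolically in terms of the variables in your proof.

0^{p+k} 1^{2p+3}

Toward a contradiction, assume L is regular with pumping length p.
Choose w = 0^p 1^{2p+3}, which is in L with |w| = 3p+3 ≥ p.
The pumping lemma gives a decomposition w = xyz where |xy| ≤ p and |y| ≥ 1.
Because |xy| ≤ p and w begins with p copies of 0, we have y = 0^k with 1 ≤ k ≤ p.
Pump with i = 2: xy^2z = 0^{p+k} 1^{2p+3}. For this to lie in L we would need 2p+3 = 2(p+k)+3, which forces k = 0. But k ≥ 1, so xy^2z ∉ L.
This contradicts the pumping lemma, so L is not regular.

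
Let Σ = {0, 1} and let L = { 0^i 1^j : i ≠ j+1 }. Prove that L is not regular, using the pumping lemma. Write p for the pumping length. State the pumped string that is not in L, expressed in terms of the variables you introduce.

Toward a contradiction, assume L is regular with pumping length p.
Choose w = 0^p 1^{p+p!-1}. Since p ≠ (p+p!-1)+1 = p+p!, w ∈ L; and |w| ≥ p.
By the pumping lemma, w = xyz with |xy| ≤ p and |y| ≥ 1.
Because |xy| ≤ p and w begins with p copies of 0, we have y = 0^k with 1 ≤ k ≤ p.
Since 1 ≤ k ≤ p, k divides p!; set t = 1 + p!/k. Then xy^t z has p + (p!/k)·k = p + p! copies of 0. Now the 0-count is p+p! and (1-count)+1 = (p+p!-1)+1 = p+p!, so i ≠ j+1 fails. So xy^t z = 0^{p+p!} 1^{p+p!-1} ∉ L.
This is a contradiction; hence L is not regular.

0^{p+p!} 1^{p+p!-1}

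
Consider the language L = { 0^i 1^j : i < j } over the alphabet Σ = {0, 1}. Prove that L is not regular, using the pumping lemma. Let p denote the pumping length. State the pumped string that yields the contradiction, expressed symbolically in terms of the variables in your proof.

Toward a contradiction, assume L is regular with pumping length p.
Choose w = 0^p 1^{p+1} ∈ L, with |w| = 2p+1 ≥ p.
The pumping lemma gives a decomposition w = xyz where |xy| ≤ p and y is nonempty.
Since the first p symbols of w are all 0's and |xy| ≤ p, y lies entirely in the leading 0-block: y = 0^k for some k with 1 ≤ k ≤ p.
Consider xy^2z = 0^{p+k} 1^{p+1}. Since k ≥ 1, the 0-count p+k is at least p+1, so i < j fails; thus xy^2z ∉ L.
This contradicts the pumping lemma, so L is not regular.

0^{p+k} 1^{p+1}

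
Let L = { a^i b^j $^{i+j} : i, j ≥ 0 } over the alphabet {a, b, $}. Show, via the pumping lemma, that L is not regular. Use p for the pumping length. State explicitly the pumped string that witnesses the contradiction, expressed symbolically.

a^{p+k} b^p $^{2p}

Suppose for contradiction that L is regular, and let p be the pumping length.
Take w = a^p b^p $^{2p} ∈ L (with i=j=p, i+j=2p), |w| = 4p ≥ p.
Write w = xyz as guaranteed by the lemma, with |xy| ≤ p and |y| > 0.
Since the first p symbols of w are all a's and |xy| ≤ p, y lies entirely in the leading a-block: y = a^k for some k with 1 ≤ k ≤ p.
Consider xy^2z = a^{p+k} b^p $^{2p}. Now the a- and b-counts sum to 2p+k, but the $-count is 2p ≠ 2p+k. So xy^2z ∉ L.
This contradicts the pumping lemma, so L is not regular.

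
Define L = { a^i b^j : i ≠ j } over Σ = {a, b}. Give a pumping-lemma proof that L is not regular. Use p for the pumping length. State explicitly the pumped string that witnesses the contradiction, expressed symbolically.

a^{p+p!} b^{p+p!}

Assume L is regular; let p be its pumping constant.
Choose w = a^p b^{p+p!}. Since p ≠ p+p!, w ∈ L; and |w| ≥ p.
By the pumping lemma, w = xyz with |xy| ≤ p and |y| ≥ 1.
Since the first p symbols of w are all a's and |xy| ≤ p, y lies entirely in the leading a-block: y = a^k for some k with 1 ≤ k ≤ p.
Since 1 ≤ k ≤ p, k divides p!; set t = 1 + p!/k. Then xy^t z has p + (p!/k)·k = p + p! copies of a. Now the a-count equals the b-count, so i ≠ j fails. So xy^t z = a^{p+p!} b^{p+p!} ∉ L.
This is a contradiction; hence L is not regular.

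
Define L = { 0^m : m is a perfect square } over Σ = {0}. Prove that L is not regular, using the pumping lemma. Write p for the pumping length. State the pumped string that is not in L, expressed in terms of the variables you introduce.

0^{p²+k}

Suppose for contradiction that L is regular, and let p be the pumping length.
Take w = 0^{p²} ∈ L with |w| = p² ≥ p.
By the pumping lemma, w = xyz with |xy| ≤ p and |y| > 0.
Then y = 0^k for some k with 1 ≤ k ≤ p.
Pump with i = 2: xy^2z = 0^{p²+k}. Since 1 ≤ k ≤ p, p² < p²+k ≤ p²+p < (p+1)², so p²+k lies strictly between consecutive squares and is not a perfect square. So xy^2z ∉ L.
This is a contradiction; hence L is not regular.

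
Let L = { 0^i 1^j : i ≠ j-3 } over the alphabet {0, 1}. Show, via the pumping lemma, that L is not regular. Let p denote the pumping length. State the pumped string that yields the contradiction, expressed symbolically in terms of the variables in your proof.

Assume L is regular; let p be its pumping constant.
Choose w = 0^p 1^{p+p!+3}. Since p ≠ (p+p!+3)-3 = p+p!, w ∈ L; and |w| ≥ p.
The pumping lemma gives a decomposition w = xyz where |xy| ≤ p and |y| > 0.
Because |xy| ≤ p and w begins with p copies of 0, we have y = 0^k with 1 ≤ k ≤ p.
Since 1 ≤ k ≤ p, k divides p!; set t = 1 + p!/k. Then xy^t z has p + (p!/k)·k = p + p! copies of 0. Now the 0-count is p+p! and (1-count)-3 = (p+p!+3)-3 = p+p!, so i ≠ j-3 fails. So xy^t z = 0^{p+p!} 1^{p+p!+3} ∉ L.
This contradicts the pumping lemma, so L is not regular.

0^{p+p!} 1^{p+p!+3}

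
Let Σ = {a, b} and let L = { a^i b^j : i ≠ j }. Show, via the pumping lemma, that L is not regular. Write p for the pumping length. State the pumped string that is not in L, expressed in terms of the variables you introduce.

Assume L is regular. Let p be the pumping length given by the pumping lemma.
Choose w = a^p b^{p+p!}. Since p ≠ p+p!, w ∈ L; and |w| ≥ p.
By the pumping lemma, w = xyz with |xy| ≤ p and y is nonempty.
The first p characters of w are a's, so xy (and hence y) consists only of a's. Write y = a^k, 1 ≤ k ≤ p.
Since 1 ≤ k ≤ p, k divides p!; set t = 1 + p!/k. Then xy^t z has p + (p!/k)·k = p + p! copies of a. Now the a-count equals the b-count, so i ≠ j fails. So xy^t z = a^{p+p!} b^{p+p!} ∉ L.
This is a contradiction; hence L is not regular.

a^{p+p!} b^{p+p!}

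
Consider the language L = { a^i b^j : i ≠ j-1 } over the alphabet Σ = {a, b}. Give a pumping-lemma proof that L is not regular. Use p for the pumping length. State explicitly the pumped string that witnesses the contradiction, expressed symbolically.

a^{p+p!} b^{p+p!+1}

Toward a contradiction, assume L is regular with pumping length p.
Choose w = a^p b^{p+p!+1}. Since p ≠ (p+p!+1)-1 = p+p!, w ∈ L; and |w| ≥ p.
By the pumping lemma, w = xyz with |xy| ≤ p and |y| ≥ 1.
Because |xy| ≤ p and w begins with p copies of a, we have y = a^k with 1 ≤ k ≤ p.
Since 1 ≤ k ≤ p, k divides p!; set t = 1 + p!/k. Then xy^t z has p + (p!/k)·k = p + p! copies of a. Now the a-count is p+p! and (b-count)-1 = (p+p!+1)-1 = p+p!, so i ≠ j-1 fails. So xy^t z = a^{p+p!} b^{p+p!+1} ∉ L.
Contradiction. Therefore L is not regular.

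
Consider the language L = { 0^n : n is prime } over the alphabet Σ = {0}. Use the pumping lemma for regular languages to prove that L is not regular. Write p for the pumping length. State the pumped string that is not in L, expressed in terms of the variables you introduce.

0^{q(1+k)}

Assume L is regular. Let p be the pumping length given by the pumping lemma.
Let q be a prime with q ≥ p+2 (infinitely many primes exist), and take w = 0^q ∈ L with |w| = q ≥ p.
Write w = xyz as guaranteed by the lemma, with |xy| ≤ p and y is nonempty.
Then y = 0^k for some k with 1 ≤ k ≤ p.
Since 1 ≤ k ≤ p, |xz| = q-k. Pump with i = q+1: |xy^{q+1}z| = (q-k)+(q+1)k = q+qk = q(1+k), which is composite (both factors ≥ 2). So xy^{q+1}z = 0^{q(1+k)} ∉ L.
Contradiction. Therefore L is not regular.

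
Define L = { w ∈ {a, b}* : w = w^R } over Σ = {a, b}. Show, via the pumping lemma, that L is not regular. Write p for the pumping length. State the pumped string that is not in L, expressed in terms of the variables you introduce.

Suppose for contradiction that L is regular, and let p be the pumping length.
Take w = a^p b a^p, a palindrome of length 2p+1 ≥ p.
Write w = xyz as guaranteed by the lemma, with |xy| ≤ p and |y| > 0.
Since the first p symbols of w are all a's and |xy| ≤ p, y lies entirely in the leading a-block: y = a^k for some k with 1 ≤ k ≤ p.
Pump with i = 2: xy^2z = a^{p+k} b a^p. Its reverse is a^p b a^{p+k}, which differs from xy^2z since k ≥ 1. So xy^2z is not a palindrome and xy^2z ∉ L.
This contradicts the pumping lemma, so L is not regular.

a^{p+k} b a^p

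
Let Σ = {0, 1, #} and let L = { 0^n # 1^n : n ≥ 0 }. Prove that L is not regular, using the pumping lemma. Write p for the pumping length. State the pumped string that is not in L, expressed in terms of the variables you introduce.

Toward a contradiction, assume L is regular with pumping length p.
Take w = 0^p # 1^p ∈ L with |w| = 2p+1 ≥ p.
The pumping lemma gives a decomposition w = xyz where |xy| ≤ p and |y| > 0.
Because |xy| ≤ p and w begins with p copies of 0, we have y = 0^k with 1 ≤ k ≤ p.
Pump with i = 2: xy^2z = 0^{p+k} # 1^p, which would require p+k = p. But k ≥ 1, so xy^2z ∉ L.
This is a contradiction; hence L is not regular.

0^{p+k} # 1^p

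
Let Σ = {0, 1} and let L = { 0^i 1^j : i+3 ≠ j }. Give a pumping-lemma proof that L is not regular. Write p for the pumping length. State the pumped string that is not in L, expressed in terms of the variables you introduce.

Assume L is regular; let p be its pumping constant.
Choose w = 0^p 1^{p+p!+3}. Since p ≠ (p+p!+3)-3 = p+p!, w ∈ L; and |w| ≥ p.
By the pumping lemma, w = xyz with |xy| ≤ p and |y| > 0.
Since the first p symbols of w are all 0's and |xy| ≤ p, y lies entirely in the leading 0-block: y = 0^k for some k with 1 ≤ k ≤ p.
Since 1 ≤ k ≤ p, k divides p!; set t = 1 + p!/k. Then xy^t z has p + (p!/k)·k = p + p! copies of 0. Now the 0-count is p+p! and (1-count)-3 = (p+p!+3)-3 = p+p!, so i+3 ≠ j fails. So xy^t z = 0^{p+p!} 1^{p+p!+3} ∉ L.
Contradiction. Therefore L is not regular.

0^{p+p!} 1^{p+p!+3}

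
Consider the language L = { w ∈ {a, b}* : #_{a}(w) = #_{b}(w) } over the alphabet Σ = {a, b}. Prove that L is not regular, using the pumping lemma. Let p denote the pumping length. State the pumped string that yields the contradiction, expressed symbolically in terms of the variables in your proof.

a^{p+k} b^p

Assume L is regular. Let p be the pumping length given by the pumping lemma.
Choose w = a^p b^p ∈ L with |w| = 2p ≥ p.
The pumping lemma gives a decomposition w = xyz where |xy| ≤ p and |y| ≥ 1.
Because |xy| ≤ p and w begins with p copies of a, we have y = a^k with 1 ≤ k ≤ p.
Pump with i = 2: xy^2z = a^{p+k} b^p has p+k occurrences of a but only p of b. Since k ≥ 1 the counts differ, so xy^2z ∉ L.
This contradicts the pumping lemma, so L is not regular.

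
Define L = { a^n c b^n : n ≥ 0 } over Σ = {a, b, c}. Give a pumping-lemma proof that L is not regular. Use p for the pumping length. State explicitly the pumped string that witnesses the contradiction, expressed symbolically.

Suppose for contradiction that L is regular, and let p be the pumping length.
Take w = a^p c b^p ∈ L with |w| = 2p+1 ≥ p.
By the pumping lemma, w = xyz with |xy| ≤ p and |y| > 0.
The first p characters of w are a's, so xy (and hence y) consists only of a's. Write y = a^k, 1 ≤ k ≤ p.
Pump with i = 2: xy^2z = a^{p+k} c b^p, which would require p+k = p. But k ≥ 1, so xy^2z ∉ L.
Contradiction. Therefore L is not regular.

a^{p+k} c b^p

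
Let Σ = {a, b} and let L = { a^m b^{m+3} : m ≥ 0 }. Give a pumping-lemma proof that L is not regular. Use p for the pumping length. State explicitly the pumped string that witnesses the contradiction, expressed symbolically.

a^{p+k} b^{p+3}

Assume L is regular; let p be its pumping constant.
Let w = a^p b^{p+3} ∈ L; note |w| = 2p+3 ≥ p.
Write w = xyz as guaranteed by the lemma, with |xy| ≤ p and y is nonempty.
The first p characters of w are a's, so xy (and hence y) consists only of a's. Write y = a^k, 1 ≤ k ≤ p.
Pump with i = 2: xy^2z = a^{p+k} b^{p+3}. For this to lie in L we would need p+3 = (p+k)+3, which forces k = 0. But k ≥ 1, so xy^2z ∉ L.
This contradicts the pumping lemma, so L is not regular.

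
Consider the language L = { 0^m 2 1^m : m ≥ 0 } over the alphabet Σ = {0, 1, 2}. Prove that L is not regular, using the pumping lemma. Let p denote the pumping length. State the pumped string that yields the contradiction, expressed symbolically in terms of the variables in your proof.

Toward a contradiction, assume L is regular with pumping length p.
Take w = 0^p 2 1^p ∈ L with |w| = 2p+1 ≥ p.
Write w = xyz as guaranteed by the lemma, with |xy| ≤ p and |y| ≥ 1.
Because |xy| ≤ p and w begins with p copies of 0, we have y = 0^k with 1 ≤ k ≤ p.
Pump with i = 2: xy^2z = 0^{p+k} 2 1^p, which would require p+k = p. But k ≥ 1, so xy^2z ∉ L.
This is a contradiction; hence L is not regular.

0^{p+k} 2 1^p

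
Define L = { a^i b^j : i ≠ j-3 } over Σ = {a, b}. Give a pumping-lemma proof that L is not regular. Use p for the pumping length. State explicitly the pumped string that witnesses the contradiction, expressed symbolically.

Assume L is regular. Let p be the pumping length given by the pumping lemma.
Choose w = a^p b^{p+p!+3}. Since p ≠ (p+p!+3)-3 = p+p!, w ∈ L; and |w| ≥ p.
By the pumping lemma, w = xyz with |xy| ≤ p and |y| > 0.
The first p characters of w are a's, so xy (and hence y) consists only of a's. Write y = a^k, 1 ≤ k ≤ p.
Since 1 ≤ k ≤ p, k divides p!; set t = 1 + p!/k. Then xy^t z has p + (p!/k)·k = p + p! copies of a. Now the a-count is p+p! and (b-count)-3 = (p+p!+3)-3 = p+p!, so i ≠ j-3 fails. So xy^t z = a^{p+p!} b^{p+p!+3} ∉ L.
Contradiction. Therefore L is not regular.

a^{p+p!} b^{p+p!+3}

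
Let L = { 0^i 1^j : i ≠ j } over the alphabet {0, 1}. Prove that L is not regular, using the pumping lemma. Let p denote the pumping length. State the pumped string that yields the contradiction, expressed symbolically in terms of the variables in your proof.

Toward a contradiction, assume L is regular with pumping length p.
Choose w = 0^p 1^{p+p!}. Since p ≠ p+p!, w ∈ L; and |w| ≥ p.
By the pumping lemma, w = xyz with |xy| ≤ p and |y| > 0.
Since the first p symbols of w are all 0's and |xy| ≤ p, y lies entirely in the leading 0-block: y = 0^k for some k with 1 ≤ k ≤ p.
Since 1 ≤ k ≤ p, k divides p!; set t = 1 + p!/k. Then xy^t z has p + (p!/k)·k = p + p! copies of 0. Now the 0-count equals the 1-count, so i ≠ j fails. So xy^t z = 0^{p+p!} 1^{p+p!} ∉ L.
Contradiction. Therefore L is not regular.

0^{p+p!} 1^{p+p!}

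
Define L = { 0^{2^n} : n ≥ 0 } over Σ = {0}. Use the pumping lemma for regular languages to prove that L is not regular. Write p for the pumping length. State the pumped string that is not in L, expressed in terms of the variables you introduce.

Assume L is regular; let p be its pumping constant.
Take w = 0^{2^p} ∈ L with |w| = 2^p ≥ p.
Write w = xyz as guaranteed by the lemma, with |xy| ≤ p and |y| ≥ 1.
Then y = 0^k for some k with 1 ≤ k ≤ p.
Pump with i = 2: xy^2z = 0^{2^p+k}. Since 1 ≤ k ≤ p < 2^p, we have 2^p < 2^p+k < 2^{p+1}, so 2^p+k is not a power of 2. So xy^2z ∉ L.
This contradicts the pumping lemma, so L is not regular.

0^{2^p+k}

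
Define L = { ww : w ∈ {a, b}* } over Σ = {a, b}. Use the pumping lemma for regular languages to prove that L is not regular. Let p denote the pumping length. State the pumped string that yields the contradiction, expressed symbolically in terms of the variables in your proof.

Toward a contradiction, assume L is regular with pumping length p.
Take w = a^p b^p a^p b^p = uu where u = a^pb^p; then w ∈ L and |w| = 4p ≥ p.
Write w = xyz as guaranteed by the lemma, with |xy| ≤ p and y is nonempty.
Since the first p symbols of w are all a's and |xy| ≤ p, y lies entirely in the leading a-block: y = a^k for some k with 1 ≤ k ≤ p.
Pump with i = 2: xy^2z = a^{p+k} b^p a^p b^p, of length 4p+k. Suppose this equals vv. The string starts with a and ends with b, so v does too; thus the boundary between the two copies of v is a b→a transition. There is exactly one such transition, at position 2p+k, so |v| = 2p+k and |vv| = 4p+2k ≠ 4p+k since k ≥ 1. So xy^2z ∉ L.
Contradiction. Therefore L is not regular.

a^{p+k} b^p a^p b^p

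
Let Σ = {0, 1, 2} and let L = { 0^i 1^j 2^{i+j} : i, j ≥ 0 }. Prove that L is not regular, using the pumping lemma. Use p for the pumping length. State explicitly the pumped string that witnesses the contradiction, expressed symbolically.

0^{p+k} 1^p 2^{2p}

Suppose for contradiction that L is regular, and let p be the pumping length.
Take w = 0^p 1^p 2^{2p} ∈ L (with i=j=p, i+j=2p), |w| = 4p ≥ p.
The pumping lemma gives a decomposition w = xyz where |xy| ≤ p and |y| > 0.
Because |xy| ≤ p and w begins with p copies of 0, we have y = 0^k with 1 ≤ k ≤ p.
Consider xy^2z = 0^{p+k} 1^p 2^{2p}. Now the 0- and 1-counts sum to 2p+k, but the 2-count is 2p ≠ 2p+k. So xy^2z ∉ L.
This contradicts the pumping lemma, so L is not regular.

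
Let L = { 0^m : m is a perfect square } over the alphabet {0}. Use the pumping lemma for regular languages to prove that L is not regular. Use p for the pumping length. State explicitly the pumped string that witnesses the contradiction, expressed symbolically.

Assume L is regular; let p be its pumping constant.
Take w = 0^{p²} ∈ L with |w| = p² ≥ p.
Write w = xyz as guaranteed by the lemma, with |xy| ≤ p and |y| ≥ 1.
Then y = 0^k for some k with 1 ≤ k ≤ p.
Pump with i = 2: xy^2z = 0^{p²+k}. Since 1 ≤ k ≤ p, p² < p²+k ≤ p²+p < (p+1)², so p²+k lies strictly between consecutive squares and is not a perfect square. So xy^2z ∉ L.
This is a contradiction; hence L is not regular.

0^{p²+k}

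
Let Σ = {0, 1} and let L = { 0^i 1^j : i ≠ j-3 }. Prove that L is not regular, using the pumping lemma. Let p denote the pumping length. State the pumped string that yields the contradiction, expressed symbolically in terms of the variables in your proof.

Assume L is regular. Let p be the pumping length given by the pumping lemma.
Choose w = 0^p 1^{p+p!+3}. Since p ≠ (p+p!+3)-3 = p+p!, w ∈ L; and |w| ≥ p.
Write w = xyz as guaranteed by the lemma, with |xy| ≤ p and |y| > 0.
Because |xy| ≤ p and w begins with p copies of 0, we have y = 0^k with 1 ≤ k ≤ p.
Since 1 ≤ k ≤ p, k divides p!; set t = 1 + p!/k. Then xy^t z has p + (p!/k)·k = p + p! copies of 0. Now the 0-count is p+p! and (1-count)-3 = (p+p!+3)-3 = p+p!, so i ≠ j-3 fails. So xy^t z = 0^{p+p!} 1^{p+p!+3} ∉ L.
This is a contradiction; hence L is not regular.

0^{p+p!} 1^{p+p!+3}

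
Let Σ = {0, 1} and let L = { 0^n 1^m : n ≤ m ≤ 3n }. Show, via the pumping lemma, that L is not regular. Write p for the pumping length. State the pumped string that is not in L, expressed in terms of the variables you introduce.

Toward a contradiction, assume L is regular with pumping length p.
Take w = 0^p 1^p ∈ L (since p ≤ p ≤ 3p), with |w| = 2p ≥ p.
The pumping lemma gives a decomposition w = xyz where |xy| ≤ p and y is nonempty.
Since the first p symbols of w are all 0's and |xy| ≤ p, y lies entirely in the leading 0-block: y = 0^k for some k with 1 ≤ k ≤ p.
Pump with i = 2: xy^2z = 0^{p+k} 1^p. Now n = p+k > p = m, so the condition n ≤ m fails. Thus xy^2z ∉ L.
Contradiction. Therefore L is not regular.

0^{p+k} 1^p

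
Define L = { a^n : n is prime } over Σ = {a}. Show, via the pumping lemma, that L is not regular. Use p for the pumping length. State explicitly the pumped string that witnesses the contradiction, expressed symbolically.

Assume L is regular; let p be its pumping constant.
Let q be a prime with q ≥ p+2 (infinitely many primes exist), and take w = a^q ∈ L with |w| = q ≥ p.
By the pumping lemma, w = xyz with |xy| ≤ p and y is nonempty.
Then y = a^k for some k with 1 ≤ k ≤ p.
Since 1 ≤ k ≤ p, |xz| = q-k. Pump with i = q+1: |xy^{q+1}z| = (q-k)+(q+1)k = q+qk = q(1+k), which is composite (both factors ≥ 2). So xy^{q+1}z = a^{q(1+k)} ∉ L.
This is a contradiction; hence L is not regular.

a^{q(1+k)}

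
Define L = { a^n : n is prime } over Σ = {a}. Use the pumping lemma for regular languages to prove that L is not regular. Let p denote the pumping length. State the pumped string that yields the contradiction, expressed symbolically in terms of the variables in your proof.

Suppose for contradiction that L is regular, and let p be the pumping length.
Let q be a prime with q ≥ p+2 (infinitely many primes exist), and take w = a^q ∈ L with |w| = q ≥ p.
By the pumping lemma, w = xyz with |xy| ≤ p and |y| > 0.
Then y = a^k for some k with 1 ≤ k ≤ p.
Since 1 ≤ k ≤ p, |xz| = q-k. Pump with i = q+1: |xy^{q+1}z| = (q-k)+(q+1)k = q+qk = q(1+k), which is composite (both factors ≥ 2). So xy^{q+1}z = a^{q(1+k)} ∉ L.
Contradiction. Therefore L is not regular.

a^{q(1+k)}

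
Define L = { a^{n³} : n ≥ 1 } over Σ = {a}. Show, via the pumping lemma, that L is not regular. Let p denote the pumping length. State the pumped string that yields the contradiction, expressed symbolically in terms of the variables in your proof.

a^{p³+k}

Toward a contradiction, assume L is regular with pumping length p.
Take w = a^{p³} ∈ L with |w| = p³ ≥ p.
Write w = xyz as guaranteed by the lemma, with |xy| ≤ p and y is nonempty.
Then y = a^k for some k with 1 ≤ k ≤ p.
Pump with i = 2: xy^2z = a^{p³+k}. Since 1 ≤ k ≤ p, p³ < p³+k ≤ p³+p < p³+3p²+3p+1 = (p+1)³, so p³+k is not a perfect cube. So xy^2z ∉ L.
This contradicts the pumping lemma, so L is not regular.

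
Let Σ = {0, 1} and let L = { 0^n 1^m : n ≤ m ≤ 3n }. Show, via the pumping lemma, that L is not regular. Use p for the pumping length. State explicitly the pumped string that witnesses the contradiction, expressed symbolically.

Assume L is regular; let p be its pumping constant.
Take w = 0^p 1^p ∈ L (since p ≤ p ≤ 3p), with |w| = 2p ≥ p.
The pumping lemma gives a decomposition w = xyz where |xy| ≤ p and |y| > 0.
Since the first p symbols of w are all 0's and |xy| ≤ p, y lies entirely in the leading 0-block: y = 0^k for some k with 1 ≤ k ≤ p.
Pump with i = 2: xy^2z = 0^{p+k} 1^p. Now n = p+k > p = m, so the condition n ≤ m fails. Thus xy^2z ∉ L.
This is a contradiction; hence L is not regular.

0^{p+k} 1^p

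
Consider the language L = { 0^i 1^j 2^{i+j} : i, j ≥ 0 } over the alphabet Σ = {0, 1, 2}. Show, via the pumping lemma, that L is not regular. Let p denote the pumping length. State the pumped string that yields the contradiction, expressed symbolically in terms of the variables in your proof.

Suppose for contradiction that L is regular, and let p be the pumping length.
Take w = 0^p 1^p 2^{2p} ∈ L (with i=j=p, i+j=2p), |w| = 4p ≥ p.
Write w = xyz as guaranteed by the lemma, with |xy| ≤ p and y is nonempty.
The first p characters of w are 0's, so xy (and hence y) consists only of 0's. Write y = 0^k, 1 ≤ k ≤ p.
Consider xy^2z = 0^{p+k} 1^p 2^{2p}. Now the 0- and 1-counts sum to 2p+k, but the 2-count is 2p ≠ 2p+k. So xy^2z ∉ L.
Contradiction. Therefore L is not regular.

0^{p+k} 1^p 2^{2p}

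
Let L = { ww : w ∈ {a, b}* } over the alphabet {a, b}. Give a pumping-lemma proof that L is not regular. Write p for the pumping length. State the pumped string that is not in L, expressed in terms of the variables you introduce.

Suppose for contradiction that L is regular, and let p be the pumping length.
Take w = a^p b^p a^p b^p = uu where u = a^pb^p; then w ∈ L and |w| = 4p ≥ p.
Write w = xyz as guaranteed by the lemma, with |xy| ≤ p and |y| ≥ 1.
Since the first p symbols of w are all a's and |xy| ≤ p, y lies entirely in the leading a-block: y = a^k for some k with 1 ≤ k ≤ p.
Pump with i = 2: xy^2z = a^{p+k} b^p a^p b^p, of length 4p+k. Suppose this equals vv. The string starts with a and ends with b, so v does too; thus the boundary between the two copies of v is a b→a transition. There is exactly one such transition, at position 2p+k, so |v| = 2p+k and |vv| = 4p+2k ≠ 4p+k since k ≥ 1. So xy^2z ∉ L.
This is a contradiction; hence L is not regular.

a^{p+k} b^p a^p b^p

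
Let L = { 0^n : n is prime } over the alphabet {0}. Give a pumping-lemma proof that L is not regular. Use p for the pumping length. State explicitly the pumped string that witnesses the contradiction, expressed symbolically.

0^{q(1+k)}

Assume L is regular. Let p be the pumping length given by the pumping lemma.
Let q be a prime with q ≥ p+2 (infinitely many primes exist), and take w = 0^q ∈ L with |w| = q ≥ p.
The pumping lemma gives a decomposition w = xyz where |xy| ≤ p and |y| > 0.
Then y = 0^k for some k with 1 ≤ k ≤ p.
Since 1 ≤ k ≤ p, |xz| = q-k. Pump with i = q+1: |xy^{q+1}z| = (q-k)+(q+1)k = q+qk = q(1+k), which is composite (both factors ≥ 2). So xy^{q+1}z = 0^{q(1+k)} ∉ L.
This contradicts the pumping lemma, so L is not regular.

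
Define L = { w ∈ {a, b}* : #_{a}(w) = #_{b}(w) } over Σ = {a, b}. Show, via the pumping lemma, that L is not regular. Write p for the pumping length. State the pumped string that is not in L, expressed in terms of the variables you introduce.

Suppose for contradiction that L is regular, and let p be the pumping length.
Choose w = a^p b^p ∈ L with |w| = 2p ≥ p.
Write w = xyz as guaranteed by the lemma, with |xy| ≤ p and y is nonempty.
The first p characters of w are a's, so xy (and hence y) consists only of a's. Write y = a^k, 1 ≤ k ≤ p.
Pump with i = 2: xy^2z = a^{p+k} b^p has p+k occurrences of a but only p of b. Since k ≥ 1 the counts differ, so xy^2z ∉ L.
This contradicts the pumping lemma, so L is not regular.

a^{p+k} b^p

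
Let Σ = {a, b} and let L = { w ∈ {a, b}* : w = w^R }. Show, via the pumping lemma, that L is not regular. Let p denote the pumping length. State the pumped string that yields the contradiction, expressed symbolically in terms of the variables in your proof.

a^{p+k} b a^p

Suppose for contradiction that L is regular, and let p be the pumping length.
Take w = a^p b a^p, a palindrome of length 2p+1 ≥ p.
Write w = xyz as guaranteed by the lemma, with |xy| ≤ p and |y| > 0.
Because |xy| ≤ p and w begins with p copies of a, we have y = a^k with 1 ≤ k ≤ p.
Pump with i = 2: xy^2z = a^{p+k} b a^p. Its reverse is a^p b a^{p+k}, which differs from xy^2z since k ≥ 1. So xy^2z is not a palindrome and xy^2z ∉ L.
This contradicts the pumping lemma, so L is not regular.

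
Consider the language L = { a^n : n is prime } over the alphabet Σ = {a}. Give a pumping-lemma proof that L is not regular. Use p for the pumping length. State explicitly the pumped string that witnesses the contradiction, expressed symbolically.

Suppose for contradiction that L is regular, and let p be the pumping length.
Let q be a prime with q ≥ p+2 (infinitely many primes exist), and take w = a^q ∈ L with |w| = q ≥ p.
By the pumping lemma, w = xyz with |xy| ≤ p and |y| ≥ 1.
Then y = a^k for some k with 1 ≤ k ≤ p.
Since 1 ≤ k ≤ p, |xz| = q-k. Pump with i = q+1: |xy^{q+1}z| = (q-k)+(q+1)k = q+qk = q(1+k), which is composite (both factors ≥ 2). So xy^{q+1}z = a^{q(1+k)} ∉ L.
This is a contradiction; hence L is not regular.

a^{q(1+k)}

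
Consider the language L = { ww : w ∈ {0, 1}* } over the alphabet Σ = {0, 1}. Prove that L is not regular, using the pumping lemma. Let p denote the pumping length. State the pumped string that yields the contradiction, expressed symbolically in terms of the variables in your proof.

0^{p+k} 1^p 0^p 1^p

Suppose for contradiction that L is regular, and let p be the pumping length.
Take w = 0^p 1^p 0^p 1^p = uu where u = 0^p1^p; then w ∈ L and |w| = 4p ≥ p.
The pumping lemma gives a decomposition w = xyz where |xy| ≤ p and |y| ≥ 1.
The first p characters of w are 0's, so xy (and hence y) consists only of 0's. Write y = 0^k, 1 ≤ k ≤ p.
Pump with i = 2: xy^2z = 0^{p+k} 1^p 0^p 1^p, of length 4p+k. Suppose this equals vv. The string starts with 0 and ends with 1, so v does too; thus the boundary between the two copies of v is a 1→0 transition. There is exactly one such transition, at position 2p+k, so |v| = 2p+k and |vv| = 4p+2k ≠ 4p+k since k ≥ 1. So xy^2z ∉ L.
This is a contradiction; hence L is not regular.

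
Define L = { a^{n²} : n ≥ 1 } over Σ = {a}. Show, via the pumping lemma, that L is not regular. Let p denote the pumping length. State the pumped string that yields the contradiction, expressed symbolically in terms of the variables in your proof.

a^{p²+k}

Assume L is regular. Let p be the pumping length given by the pumping lemma.
Take w = a^{p²} ∈ L with |w| = p² ≥ p.
Write w = xyz as guaranteed by the lemma, with |xy| ≤ p and y is nonempty.
Then y = a^k for some k with 1 ≤ k ≤ p.
Pump with i = 2: xy^2z = a^{p²+k}. Since 1 ≤ k ≤ p, p² < p²+k ≤ p²+p < (p+1)², so p²+k lies strictly between consecutive squares and is not a perfect square. So xy^2z ∉ L.
This contradicts the pumping lemma, so L is not regular.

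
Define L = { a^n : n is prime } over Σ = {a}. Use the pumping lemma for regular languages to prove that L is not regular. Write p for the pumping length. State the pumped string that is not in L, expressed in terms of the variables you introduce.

Toward a contradiction, assume L is regular with pumping length p.
Let q be a prime with q ≥ p+2 (infinitely many primes exist), and take w = a^q ∈ L with |w| = q ≥ p.
The pumping lemma gives a decomposition w = xyz where |xy| ≤ p and |y| > 0.
Then y = a^k for some k with 1 ≤ k ≤ p.
Since 1 ≤ k ≤ p, |xz| = q-k. Pump with i = q+1: |xy^{q+1}z| = (q-k)+(q+1)k = q+qk = q(1+k), which is composite (both factors ≥ 2). So xy^{q+1}z = a^{q(1+k)} ∉ L.
Contradiction. Therefore L is not regular.

a^{q(1+k)}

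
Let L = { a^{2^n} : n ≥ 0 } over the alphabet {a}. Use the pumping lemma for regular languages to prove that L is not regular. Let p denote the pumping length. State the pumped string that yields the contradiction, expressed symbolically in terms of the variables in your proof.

Suppose for contradiction that L is regular, and let p be the pumping length.
Take w = a^{2^p} ∈ L with |w| = 2^p ≥ p.
By the pumping lemma, w = xyz with |xy| ≤ p and |y| ≥ 1.
Then y = a^k for some k with 1 ≤ k ≤ p.
Pump with i = 2: xy^2z = a^{2^p+k}. Since 1 ≤ k ≤ p < 2^p, we have 2^p < 2^p+k < 2^{p+1}, so 2^p+k is not a power of 2. So xy^2z ∉ L.
This is a contradiction; hence L is not regular.

a^{2^p+k}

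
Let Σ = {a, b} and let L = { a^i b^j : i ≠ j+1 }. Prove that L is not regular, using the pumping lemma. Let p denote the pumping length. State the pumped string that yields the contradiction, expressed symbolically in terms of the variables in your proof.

Assume L is regular; let p be its pumping constant.
Choose w = a^p b^{p+p!-1}. Since p ≠ (p+p!-1)+1 = p+p!, w ∈ L; and |w| ≥ p.
The pumping lemma gives a decomposition w = xyz where |xy| ≤ p and y is nonempty.
The first p characters of w are a's, so xy (and hence y) consists only of a's. Write y = a^k, 1 ≤ k ≤ p.
Since 1 ≤ k ≤ p, k divides p!; set t = 1 + p!/k. Then xy^t z has p + (p!/k)·k = p + p! copies of a. Now the a-count is p+p! and (b-count)+1 = (p+p!-1)+1 = p+p!, so i ≠ j+1 fails. So xy^t z = a^{p+p!} b^{p+p!-1} ∉ L.
Contradiction. Therefore L is not regular.

a^{p+p!} b^{p+p!-1}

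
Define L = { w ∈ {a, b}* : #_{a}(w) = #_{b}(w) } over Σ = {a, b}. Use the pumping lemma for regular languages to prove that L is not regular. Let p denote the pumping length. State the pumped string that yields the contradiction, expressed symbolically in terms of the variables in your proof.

a^{p+k} b^p

Suppose for contradiction that L is regular, and let p be the pumping length.
Choose w = a^p b^p ∈ L with |w| = 2p ≥ p.
By the pumping lemma, w = xyz with |xy| ≤ p and |y| ≥ 1.
Since the first p symbols of w are all a's and |xy| ≤ p, y lies entirely in the leading a-block: y = a^k for some k with 1 ≤ k ≤ p.
Pump with i = 2: xy^2z = a^{p+k} b^p has p+k occurrences of a but only p of b. Since k ≥ 1 the counts differ, so xy^2z ∉ L.
Contradiction. Therefore L is not regular.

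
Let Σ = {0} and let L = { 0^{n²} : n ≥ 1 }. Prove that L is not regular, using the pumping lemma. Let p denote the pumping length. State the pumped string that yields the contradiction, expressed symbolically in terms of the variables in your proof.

0^{p²+k}

Suppose for contradiction that L is regular, and let p be the pumping length.
Take w = 0^{p²} ∈ L with |w| = p² ≥ p.
The pumping lemma gives a decomposition w = xyz where |xy| ≤ p and y is nonempty.
Then y = 0^k for some k with 1 ≤ k ≤ p.
Pump with i = 2: xy^2z = 0^{p²+k}. Since 1 ≤ k ≤ p, p² < p²+k ≤ p²+p < (p+1)², so p²+k lies strictly between consecutive squares and is not a perfect square. So xy^2z ∉ L.
This is a contradiction; hence L is not regular.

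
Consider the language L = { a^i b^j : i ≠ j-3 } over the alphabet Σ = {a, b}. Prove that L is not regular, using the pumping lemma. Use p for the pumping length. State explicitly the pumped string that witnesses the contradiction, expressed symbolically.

Toward a contradiction, assume L is regular with pumping length p.
Choose w = a^p b^{p+p!+3}. Since p ≠ (p+p!+3)-3 = p+p!, w ∈ L; and |w| ≥ p.
By the pumping lemma, w = xyz with |xy| ≤ p and |y| ≥ 1.
Since the first p symbols of w are all a's and |xy| ≤ p, y lies entirely in the leading a-block: y = a^k for some k with 1 ≤ k ≤ p.
Since 1 ≤ k ≤ p, k divides p!; set t = 1 + p!/k. Then xy^t z has p + (p!/k)·k = p + p! copies of a. Now the a-count is p+p! and (b-count)-3 = (p+p!+3)-3 = p+p!, so i ≠ j-3 fails. So xy^t z = a^{p+p!} b^{p+p!+3} ∉ L.
This is a contradiction; hence L is not regular.

a^{p+p!} b^{p+p!+3}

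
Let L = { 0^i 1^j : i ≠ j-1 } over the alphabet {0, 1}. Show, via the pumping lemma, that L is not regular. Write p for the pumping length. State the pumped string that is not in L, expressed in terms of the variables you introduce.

0^{p+p!} 1^{p+p!+1}

Assume L is regular; let p be its pumping constant.
Choose w = 0^p 1^{p+p!+1}. Since p ≠ (p+p!+1)-1 = p+p!, w ∈ L; and |w| ≥ p.
Write w = xyz as guaranteed by the lemma, with |xy| ≤ p and y is nonempty.
Because |xy| ≤ p and w begins with p copies of 0, we have y = 0^k with 1 ≤ k ≤ p.
Since 1 ≤ k ≤ p, k divides p!; set t = 1 + p!/k. Then xy^t z has p + (p!/k)·k = p + p! copies of 0. Now the 0-count is p+p! and (1-count)-1 = (p+p!+1)-1 = p+p!, so i ≠ j-1 fails. So xy^t z = 0^{p+p!} 1^{p+p!+1} ∉ L.
Contradiction. Therefore L is not regular.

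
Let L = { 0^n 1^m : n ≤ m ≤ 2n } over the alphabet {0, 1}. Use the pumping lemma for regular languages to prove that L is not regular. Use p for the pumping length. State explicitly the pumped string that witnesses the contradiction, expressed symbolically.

Suppose for contradiction that L is regular, and let p be the pumping length.
Take w = 0^p 1^p ∈ L (since p ≤ p ≤ 2p), with |w| = 2p ≥ p.
By the pumping lemma, w = xyz with |xy| ≤ p and y is nonempty.
The first p characters of w are 0's, so xy (and hence y) consists only of 0's. Write y = 0^k, 1 ≤ k ≤ p.
Pump with i = 2: xy^2z = 0^{p+k} 1^p. Now n = p+k > p = m, so the condition n ≤ m fails. Thus xy^2z ∉ L.
Contradiction. Therefore L is not regular.

0^{p+k} 1^p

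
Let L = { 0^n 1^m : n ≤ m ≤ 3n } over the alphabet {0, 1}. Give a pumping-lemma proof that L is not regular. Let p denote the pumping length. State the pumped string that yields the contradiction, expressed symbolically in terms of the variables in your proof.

Assume L is regular; let p be its pumping constant.
Take w = 0^p 1^p ∈ L (since p ≤ p ≤ 3p), with |w| = 2p ≥ p.
By the pumping lemma, w = xyz with |xy| ≤ p and |y| ≥ 1.
The first p characters of w are 0's, so xy (and hence y) consists only of 0's. Write y = 0^k, 1 ≤ k ≤ p.
Pump with i = 2: xy^2z = 0^{p+k} 1^p. Now n = p+k > p = m, so the condition n ≤ m fails. Thus xy^2z ∉ L.
This contradicts the pumping lemma, so L is not regular.

0^{p+k} 1^p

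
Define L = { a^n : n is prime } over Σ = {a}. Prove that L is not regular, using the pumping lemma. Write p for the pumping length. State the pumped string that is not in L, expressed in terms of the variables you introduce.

a^{q(1+k)}

Assume L is regular. Let p be the pumping length given by the pumping lemma.
Let q be a prime with q ≥ p+2 (infinitely many primes exist), and take w = a^q ∈ L with |w| = q ≥ p.
Write w = xyz as guaranteed by the lemma, with |xy| ≤ p and |y| ≥ 1.
Then y = a^k for some k with 1 ≤ k ≤ p.
Since 1 ≤ k ≤ p, |xz| = q-k. Pump with i = q+1: |xy^{q+1}z| = (q-k)+(q+1)k = q+qk = q(1+k), which is composite (both factors ≥ 2). So xy^{q+1}z = a^{q(1+k)} ∉ L.
This is a contradiction; hence L is not regular.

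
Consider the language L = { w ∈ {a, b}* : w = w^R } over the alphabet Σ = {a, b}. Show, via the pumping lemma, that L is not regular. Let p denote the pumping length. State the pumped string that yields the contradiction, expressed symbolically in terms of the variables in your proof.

a^{p+k} b a^p

Suppose for contradiction that L is regular, and let p be the pumping length.
Take w = a^p b a^p, a palindrome of length 2p+1 ≥ p.
Write w = xyz as guaranteed by the lemma, with |xy| ≤ p and |y| > 0.
Because |xy| ≤ p and w begins with p copies of a, we have y = a^k with 1 ≤ k ≤ p.
Pump with i = 2: xy^2z = a^{p+k} b a^p. Its reverse is a^p b a^{p+k}, which differs from xy^2z since k ≥ 1. So xy^2z is not a palindrome and xy^2z ∉ L.
This is a contradiction; hence L is not regular.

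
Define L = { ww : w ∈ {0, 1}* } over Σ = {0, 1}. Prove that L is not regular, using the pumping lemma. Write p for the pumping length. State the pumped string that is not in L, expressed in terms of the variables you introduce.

0^{p+k} 1^p 0^p 1^p

Assume L is regular. Let p be the pumping length given by the pumping lemma.
Take w = 0^p 1^p 0^p 1^p = uu where u = 0^p1^p; then w ∈ L and |w| = 4p ≥ p.
Write w = xyz as guaranteed by the lemma, with |xy| ≤ p and |y| ≥ 1.
Because |xy| ≤ p and w begins with p copies of 0, we have y = 0^k with 1 ≤ k ≤ p.
Pump with i = 2: xy^2z = 0^{p+k} 1^p 0^p 1^p, of length 4p+k. Suppose this equals vv. The string starts with 0 and ends with 1, so v does too; thus the boundary between the two copies of v is a 1→0 transition. There is exactly one such transition, at position 2p+k, so |v| = 2p+k and |vv| = 4p+2k ≠ 4p+k since k ≥ 1. So xy^2z ∉ L.
Contradiction. Therefore L is not regular.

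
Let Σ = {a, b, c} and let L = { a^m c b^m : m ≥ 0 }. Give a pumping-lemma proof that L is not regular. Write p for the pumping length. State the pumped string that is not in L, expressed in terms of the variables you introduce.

a^{p+k} c b^p

Assume L is regular. Let p be the pumping length given by the pumping lemma.
Take w = a^p c b^p ∈ L with |w| = 2p+1 ≥ p.
The pumping lemma gives a decomposition w = xyz where |xy| ≤ p and |y| > 0.
The first p characters of w are a's, so xy (and hence y) consists only of a's. Write y = a^k, 1 ≤ k ≤ p.
Pump with i = 2: xy^2z = a^{p+k} c b^p, which would require p+k = p. But k ≥ 1, so xy^2z ∉ L.
This is a contradiction; hence L is not regular.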